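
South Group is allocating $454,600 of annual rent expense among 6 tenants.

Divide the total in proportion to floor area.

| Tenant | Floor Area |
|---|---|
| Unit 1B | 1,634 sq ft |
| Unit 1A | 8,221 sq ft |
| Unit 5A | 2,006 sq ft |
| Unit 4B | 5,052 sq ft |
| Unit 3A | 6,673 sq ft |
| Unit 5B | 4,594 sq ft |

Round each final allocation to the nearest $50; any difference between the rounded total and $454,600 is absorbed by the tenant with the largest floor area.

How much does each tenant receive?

Unit 1B: $26,350 | Unit 1A: $132,650 | Unit 5A: $32,350 | Unit 4B: $81,500 | Unit 3A: $107,650 | Unit 5B: $74,100

Sum of floor area: 28,180.
Pro-rata amounts: Unit 1B 1,634/28,180 × $454,600 = 26,359.70; Unit 1A 8,221/28,180 × $454,600 = 132,621.24; Unit 5A 2,006/28,180 × $454,600 = 32,360.81; Unit 4B 5,052/28,180 × $454,600 = 81,498.91; Unit 3A 6,673/28,180 × $454,600 = 107,648.89; Unit 5B 4,594/28,180 × $454,600 = 74,110.45.
Rounded to nearest $50: Unit 1B $26,350; Unit 1A $132,600; Unit 5A $32,350; Unit 4B $81,500; Unit 3A $107,650; Unit 5B $74,100. Sum = $454,550.
Difference $454,600 − $454,550 = +$50 applied to largest floor area (Unit 1A): Unit 1A becomes $132,650.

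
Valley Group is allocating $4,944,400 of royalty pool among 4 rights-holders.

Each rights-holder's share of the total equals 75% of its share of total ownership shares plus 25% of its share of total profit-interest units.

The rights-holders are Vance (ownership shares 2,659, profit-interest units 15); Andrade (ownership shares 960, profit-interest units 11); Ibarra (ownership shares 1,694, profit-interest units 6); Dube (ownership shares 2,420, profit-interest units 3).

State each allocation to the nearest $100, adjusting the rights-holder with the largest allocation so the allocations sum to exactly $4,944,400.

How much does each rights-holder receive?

Totals — ownership shares 7,733, profit-interest units 35.
Composite weights (75% ownership shares + 25% profit-interest units): Vance 0.3650; Andrade 0.1717; Ibarra 0.2072; Dube 0.2561.
Raw shares: Vance 1,804,859.91; Andrade 848,849.10; Ibarra 1,024,247.38; Dube 1,266,443.60.
At nearest $100: Vance $1,804,900; Andrade $848,800; Ibarra $1,024,200; Dube $1,266,400. Sum = $4,944,300.
Difference $4,944,400 − $4,944,300 = +$100 applied to largest allocation (Vance): Vance becomes $1,805,000.

Vance: $1,805,000 · Andrade: $848,800 · Ibarra: $1,024,200 · Dube: $1,266,400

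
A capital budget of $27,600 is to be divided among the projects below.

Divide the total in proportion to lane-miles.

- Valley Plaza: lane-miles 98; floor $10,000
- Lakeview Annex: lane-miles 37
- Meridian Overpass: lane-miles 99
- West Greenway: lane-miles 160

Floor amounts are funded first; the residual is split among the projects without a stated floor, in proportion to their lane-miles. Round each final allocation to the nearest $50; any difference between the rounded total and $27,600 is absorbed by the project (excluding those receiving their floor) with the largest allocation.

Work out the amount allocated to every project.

Valley Plaza: $10,000; Lakeview Annex: $2,200; Meridian Overpass: $5,900; West Greenway: $9,500

Guaranteed amounts: Valley Plaza $10,000. Balance $17,600.
Balance split over remaining lane-miles 296: Lakeview Annex 2,200.00 → $2,200; Meridian Overpass 5,886.49 → $5,900; West Greenway 9,513.51 → $9,500.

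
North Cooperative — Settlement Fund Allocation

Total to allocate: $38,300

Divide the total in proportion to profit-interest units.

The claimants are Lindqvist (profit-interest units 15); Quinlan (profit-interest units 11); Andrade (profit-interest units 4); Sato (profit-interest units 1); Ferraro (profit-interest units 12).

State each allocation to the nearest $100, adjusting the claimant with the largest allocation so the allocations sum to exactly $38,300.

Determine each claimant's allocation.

Lindqvist: $13,300 · Quinlan: $9,800 · Andrade: $3,600 · Sato: $900 · Ferraro: $10,700

Sum of profit-interest units: 43.
Proportional shares: Lindqvist 15/43 × $38,300 = 13,360.47; Quinlan 11/43 × $38,300 = 9,797.67; Andrade 4/43 × $38,300 = 3,562.79; Sato 1/43 × $38,300 = 890.70; Ferraro 12/43 × $38,300 = 10,688.37.
At nearest $100: Lindqvist $13,400; Quinlan $9,800; Andrade $3,600; Sato $900; Ferraro $10,700. Sum = $38,400.
Difference $38,300 − $38,400 = −$100 applied to largest allocation (Lindqvist): Lindqvist becomes $13,300.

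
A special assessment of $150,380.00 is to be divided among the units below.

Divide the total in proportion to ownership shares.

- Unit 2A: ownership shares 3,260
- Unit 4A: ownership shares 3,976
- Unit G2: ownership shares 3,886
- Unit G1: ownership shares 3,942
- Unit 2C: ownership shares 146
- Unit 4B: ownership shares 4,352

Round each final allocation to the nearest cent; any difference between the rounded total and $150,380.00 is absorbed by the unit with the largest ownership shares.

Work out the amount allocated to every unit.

Sum of ownership shares: 3,260 + 3,976 + 3,886 + 3,942 + 146 + 4,352 = 19,562.
Proportional shares: Unit 2A 25,060.7709; Unit 4A 30,564.9157; Unit G2 29,873.0539; Unit G1 30,303.5456; Unit 2C 1,122.3535; Unit 4B 33,455.3604.
At nearest cent: Unit 2A $25,060.77; Unit 4A $30,564.92; Unit G2 $29,873.05; Unit G1 $30,303.55; Unit 2C $1,122.35; Unit 4B $33,455.36. Sum = $150,380.00.
No rounding difference to absorb.

Unit 2A: $25,060.77 | Unit 4A: $30,564.92 | Unit G2: $29,873.05 | Unit G1: $30,303.55 | Unit 2C: $1,122.35 | Unit 4B: $33,455.36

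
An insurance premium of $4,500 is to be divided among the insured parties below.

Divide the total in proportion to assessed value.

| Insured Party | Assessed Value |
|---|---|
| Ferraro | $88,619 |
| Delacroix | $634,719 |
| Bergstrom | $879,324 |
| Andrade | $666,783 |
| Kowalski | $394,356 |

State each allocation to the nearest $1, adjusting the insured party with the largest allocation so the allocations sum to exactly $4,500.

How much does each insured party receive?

Ferraro: $150 · Delacroix: $1,072 · Bergstrom: $1,486 · Andrade: $1,126 · Kowalski: $666

Assessed value total: 2,663,801.
Pro-rata amounts: Ferraro 88,619/2,663,801 × $4,500 = 149.71; Delacroix 634,719/2,663,801 × $4,500 = 1,072.24; Bergstrom 879,324/2,663,801 × $4,500 = 1,485.46; Andrade 666,783/2,663,801 × $4,500 = 1,126.41; Kowalski 394,356/2,663,801 × $4,500 = 666.19.
After rounding ($1): Ferraro $150; Delacroix $1,072; Bergstrom $1,485; Andrade $1,126; Kowalski $666. Sum = $4,499.
Difference $4,500 − $4,499 = +$1 applied to largest allocation (Bergstrom): Bergstrom becomes $1,486.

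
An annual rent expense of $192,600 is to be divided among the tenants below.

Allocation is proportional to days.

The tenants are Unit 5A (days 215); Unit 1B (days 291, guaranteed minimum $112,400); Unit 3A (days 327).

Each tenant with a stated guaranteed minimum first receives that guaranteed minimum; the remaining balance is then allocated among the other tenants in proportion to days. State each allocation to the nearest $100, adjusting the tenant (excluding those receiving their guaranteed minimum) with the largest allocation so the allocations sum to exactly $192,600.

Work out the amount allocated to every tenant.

Minimums first: Unit 1B $112,400. Balance $80,200.
Balance split over remaining days 542: Unit 5A 31,813.65 → $31,800; Unit 3A 48,386.35 → $48,400.

Unit 5A: $31,800 | Unit 1B: $112,400 | Unit 3A: $48,400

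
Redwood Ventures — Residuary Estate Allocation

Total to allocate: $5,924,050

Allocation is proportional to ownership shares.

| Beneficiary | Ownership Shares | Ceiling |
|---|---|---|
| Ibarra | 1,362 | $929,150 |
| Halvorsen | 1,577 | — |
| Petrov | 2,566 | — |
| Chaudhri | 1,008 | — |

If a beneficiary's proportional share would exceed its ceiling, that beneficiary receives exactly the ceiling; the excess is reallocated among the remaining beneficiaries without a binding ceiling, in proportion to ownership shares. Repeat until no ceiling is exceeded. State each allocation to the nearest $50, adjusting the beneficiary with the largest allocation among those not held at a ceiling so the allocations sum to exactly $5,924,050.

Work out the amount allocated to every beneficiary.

Ibarra: $929,150; Halvorsen: $1,529,200; Petrov: $2,488,250; Chaudhri: $977,450

Ownership shares total: 6,513.
Pro-rata shares before constraints: Ibarra 1,238,838.65; Halvorsen 1,434,396.88; Petrov 2,333,964.73; Chaudhri 916,849.75.
Capped: Ibarra ($929,150); remaining pool $4,994,900 reallocated over remaining ownership shares 5,151.
Remaining shares: Halvorsen 1,529,209.34 → $1,529,200; Petrov 2,488,237.90 → $2,488,250; Chaudhri 977,452.77 → $977,450.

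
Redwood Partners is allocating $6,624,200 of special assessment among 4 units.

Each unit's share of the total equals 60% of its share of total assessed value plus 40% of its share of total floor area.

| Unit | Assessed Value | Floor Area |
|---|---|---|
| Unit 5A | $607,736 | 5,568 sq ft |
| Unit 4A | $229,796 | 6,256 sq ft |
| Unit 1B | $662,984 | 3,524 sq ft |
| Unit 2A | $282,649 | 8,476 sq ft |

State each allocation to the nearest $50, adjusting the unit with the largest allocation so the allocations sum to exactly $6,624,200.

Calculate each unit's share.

Totals — assessed value 1,783,165, floor area 23,824.
Composite weights (60% assessed value + 40% floor area): Unit 5A 0.2980; Unit 4A 0.1824; Unit 1B 0.2822; Unit 2A 0.2374.
Proportional shares: Unit 5A 1,973,857.84; Unit 4A 1,207,981.02; Unit 1B 1,869,669.33; Unit 2A 1,572,691.81.
After rounding ($50): Unit 5A $1,973,850; Unit 4A $1,208,000; Unit 1B $1,869,650; Unit 2A $1,572,700. Sum = $6,624,200.
Rounded total matches; no reconciliation needed.

Unit 5A: $1,973,850 | Unit 4A: $1,208,000 | Unit 1B: $1,869,650 | Unit 2A: $1,572,700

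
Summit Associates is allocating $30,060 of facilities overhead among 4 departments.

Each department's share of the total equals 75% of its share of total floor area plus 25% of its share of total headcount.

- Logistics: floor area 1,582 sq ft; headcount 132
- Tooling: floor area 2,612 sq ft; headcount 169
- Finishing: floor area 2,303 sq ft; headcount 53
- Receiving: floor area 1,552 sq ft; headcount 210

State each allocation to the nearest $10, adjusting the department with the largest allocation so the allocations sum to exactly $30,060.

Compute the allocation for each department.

Logistics: $6,190 | Tooling: $9,560 | Finishing: $7,160 | Receiving: $7,150

Totals — floor area 8,049, headcount 564.
Blended shares (75% floor area + 25% headcount): Logistics 0.2059; Tooling 0.3183; Finishing 0.2381; Receiving 0.2377.
Proportional shares: Logistics 6,189.96; Tooling 9,567.97; Finishing 7,156.83; Receiving 7,145.24.
Rounded to nearest $10: Logistics $6,190; Tooling $9,570; Finishing $7,160; Receiving $7,150. Sum = $30,070.
Difference $30,060 − $30,070 = −$10 applied to largest allocation (Tooling): Tooling becomes $9,560.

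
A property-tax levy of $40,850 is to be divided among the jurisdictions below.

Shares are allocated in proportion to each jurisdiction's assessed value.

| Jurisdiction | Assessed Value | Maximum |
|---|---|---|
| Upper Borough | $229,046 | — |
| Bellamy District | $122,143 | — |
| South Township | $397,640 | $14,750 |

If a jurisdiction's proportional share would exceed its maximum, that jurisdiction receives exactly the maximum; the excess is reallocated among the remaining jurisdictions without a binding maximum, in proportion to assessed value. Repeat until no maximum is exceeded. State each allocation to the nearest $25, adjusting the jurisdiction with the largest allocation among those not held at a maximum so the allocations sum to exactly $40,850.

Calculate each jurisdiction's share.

Upper Borough: $17,025; Bellamy District: $9,075; South Township: $14,750

Total assessed value = 748,829.
Unconstrained shares: Upper Borough 12,494.88; Bellamy District 6,663.13; South Township 21,691.99.
Capped: South Township ($14,750); balance $26,100 reallocated over remaining assessed value 351,189.
Shares after redistribution: Upper Borough 17,022.46 → $17,025; Bellamy District 9,077.54 → $9,075.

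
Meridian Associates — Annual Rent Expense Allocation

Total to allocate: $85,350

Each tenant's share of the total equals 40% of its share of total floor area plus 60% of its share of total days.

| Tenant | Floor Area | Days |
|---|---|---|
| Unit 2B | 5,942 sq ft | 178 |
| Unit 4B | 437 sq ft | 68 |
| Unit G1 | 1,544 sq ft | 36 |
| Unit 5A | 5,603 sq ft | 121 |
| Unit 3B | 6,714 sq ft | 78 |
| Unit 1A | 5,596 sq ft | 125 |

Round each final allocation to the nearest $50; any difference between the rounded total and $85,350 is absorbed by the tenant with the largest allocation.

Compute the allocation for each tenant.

Totals — floor area 25,836, days 606.
Composite weights (40% floor area + 60% days): Unit 2B 0.2682; Unit 4B 0.0741; Unit G1 0.0595; Unit 5A 0.2065; Unit 3B 0.1812; Unit 1A 0.2104.
Unrounded shares: Unit 2B 22,893.71; Unit 4B 6,323.79; Unit G1 5,082.44; Unit 5A 17,628.97; Unit 3B 15,463.35; Unit 1A 17,957.74.
After rounding ($50): Unit 2B $22,900; Unit 4B $6,300; Unit G1 $5,100; Unit 5A $17,650; Unit 3B $15,450; Unit 1A $17,950. Sum = $85,350.
Rounded total matches; no reconciliation needed.

Unit 2B: $22,900 | Unit 4B: $6,300 | Unit G1: $5,100 | Unit 5A: $17,650 | Unit 3B: $15,450 | Unit 1A: $17,950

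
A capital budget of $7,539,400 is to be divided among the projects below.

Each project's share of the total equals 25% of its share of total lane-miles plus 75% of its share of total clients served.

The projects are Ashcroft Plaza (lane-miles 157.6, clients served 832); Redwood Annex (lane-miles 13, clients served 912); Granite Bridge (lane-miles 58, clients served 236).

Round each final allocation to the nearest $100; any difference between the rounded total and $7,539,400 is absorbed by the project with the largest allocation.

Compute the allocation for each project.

Ashcroft Plaza: $3,675,500 | Redwood Annex: $2,711,700 | Granite Bridge: $1,152,200

Totals — lane-miles 228.6, clients served 1,980.
Combined weights (25% lane-miles + 75% clients served): Ashcroft Plaza 0.4875; Redwood Annex 0.3597; Granite Bridge 0.1528.
Unrounded shares: Ashcroft Plaza 3,675,494.98; Redwood Annex 2,711,707.45; Granite Bridge 1,152,197.58.
Rounded to nearest $100: Ashcroft Plaza $3,675,500; Redwood Annex $2,711,700; Granite Bridge $1,152,200. Sum = $7,539,400.
No rounding difference to absorb.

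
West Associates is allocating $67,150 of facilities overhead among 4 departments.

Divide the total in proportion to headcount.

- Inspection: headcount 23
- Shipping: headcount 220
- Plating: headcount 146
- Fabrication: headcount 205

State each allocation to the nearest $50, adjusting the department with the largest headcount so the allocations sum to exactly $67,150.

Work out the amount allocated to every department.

Total headcount = 594.
Proportional shares: Inspection 23/594 × $67,150 = 2,600.08; Shipping 220/594 × $67,150 = 24,870.37; Plating 146/594 × $67,150 = 16,504.88; Fabrication 205/594 × $67,150 = 23,174.66.
Rounded to nearest $50: Inspection $2,600; Shipping $24,850; Plating $16,500; Fabrication $23,150. Sum = $67,100.
Difference $67,150 − $67,100 = +$50 applied to largest headcount (Shipping): Shipping becomes $24,900.

Inspection: $2,600 | Shipping: $24,900 | Plating: $16,500 | Fabrication: $23,150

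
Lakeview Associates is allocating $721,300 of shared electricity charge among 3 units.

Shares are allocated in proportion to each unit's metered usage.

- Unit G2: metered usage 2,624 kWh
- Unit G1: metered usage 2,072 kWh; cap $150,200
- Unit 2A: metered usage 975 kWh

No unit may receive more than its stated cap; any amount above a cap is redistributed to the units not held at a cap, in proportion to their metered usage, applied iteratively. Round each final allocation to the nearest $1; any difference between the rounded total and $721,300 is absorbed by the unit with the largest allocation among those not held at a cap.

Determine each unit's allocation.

Metered usage total: 5,671.
Unconstrained shares: Unit G2 333,749.11; Unit G1 263,539.69; Unit 2A 124,011.20.
Cap binds for Unit G1 ($150,200); remaining pool $571,100 reallocated over remaining metered usage 3,599.
Remaining shares: Unit G2 416,384.11 → $416,384; Unit 2A 154,715.89 → $154,716.

Unit G2: $416,384; Unit G1: $150,200; Unit 2A: $154,716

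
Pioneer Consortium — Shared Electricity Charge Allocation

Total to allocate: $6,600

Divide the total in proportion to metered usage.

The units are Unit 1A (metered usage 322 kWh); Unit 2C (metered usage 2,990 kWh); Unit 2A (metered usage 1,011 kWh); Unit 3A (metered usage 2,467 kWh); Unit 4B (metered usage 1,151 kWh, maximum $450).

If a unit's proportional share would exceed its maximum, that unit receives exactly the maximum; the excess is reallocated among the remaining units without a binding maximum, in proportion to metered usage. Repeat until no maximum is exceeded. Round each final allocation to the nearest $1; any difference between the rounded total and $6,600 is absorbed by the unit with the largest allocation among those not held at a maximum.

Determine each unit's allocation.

Unit 1A: $292 · Unit 2C: $2,708 · Unit 2A: $916 · Unit 3A: $2,234 · Unit 4B: $450

Combined metered usage = 7,941.
Proportional shares (ignoring caps): Unit 1A 267.62; Unit 2C 2,485.08; Unit 2A 840.27; Unit 3A 2,050.40; Unit 4B 956.63.
Held at cap: Unit 4B ($450); balance $6,150 reallocated over remaining metered usage 6,790.
Shares after redistribution: Unit 1A 291.65 → $292; Unit 2C 2,708.17 → $2,708; Unit 2A 915.71 → $916; Unit 3A 2,234.47 → $2,234.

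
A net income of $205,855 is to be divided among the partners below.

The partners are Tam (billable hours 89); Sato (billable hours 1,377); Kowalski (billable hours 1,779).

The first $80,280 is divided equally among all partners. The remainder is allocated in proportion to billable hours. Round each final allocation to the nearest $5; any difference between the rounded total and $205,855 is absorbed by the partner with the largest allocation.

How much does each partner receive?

Tam: $30,205 | Sato: $80,045 | Kowalski: $95,605

First tranche $80,280 split equally: $26,760 each.
Remainder $125,575 by billable hours (total 3,245): Tam 3,444.12 → $3,445; Sato 53,287.14 → $53,285; Kowalski 68,843.74 → $68,845.
Totals: Tam $26,760 + $3,445 = $30,205; Sato $26,760 + $53,285 = $80,045; Kowalski $26,760 + $68,845 = $95,605.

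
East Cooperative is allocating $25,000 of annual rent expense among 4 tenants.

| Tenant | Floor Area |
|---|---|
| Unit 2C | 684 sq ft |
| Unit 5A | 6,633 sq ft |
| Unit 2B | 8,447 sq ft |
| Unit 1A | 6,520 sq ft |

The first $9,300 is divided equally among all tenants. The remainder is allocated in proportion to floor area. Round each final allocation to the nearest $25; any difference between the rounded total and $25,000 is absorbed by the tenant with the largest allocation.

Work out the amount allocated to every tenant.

Unit 2C: $2,800 · Unit 5A: $7,000 · Unit 2B: $8,275 · Unit 1A: $6,925

Equal tier: $9,300 ÷ 4 = $2,325 apiece.
Remainder $15,700 by floor area (total 22,284): Unit 2C 481.91 → $475; Unit 5A 4,673.22 → $4,675; Unit 2B 5,951.26 → $5,950; Unit 1A 4,593.61 → $4,600.
Totals: Unit 2C $2,325 + $475 = $2,800; Unit 5A $2,325 + $4,675 = $7,000; Unit 2B $2,325 + $5,950 = $8,275; Unit 1A $2,325 + $4,600 = $6,925.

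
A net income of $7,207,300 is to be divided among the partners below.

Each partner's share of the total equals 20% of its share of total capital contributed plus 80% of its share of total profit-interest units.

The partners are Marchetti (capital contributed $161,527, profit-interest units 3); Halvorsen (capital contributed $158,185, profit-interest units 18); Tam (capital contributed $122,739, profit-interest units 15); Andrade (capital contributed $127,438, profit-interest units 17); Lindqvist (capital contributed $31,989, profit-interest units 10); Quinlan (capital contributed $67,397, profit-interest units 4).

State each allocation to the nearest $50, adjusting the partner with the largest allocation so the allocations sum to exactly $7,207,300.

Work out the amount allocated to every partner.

Capital contributed total 669,275; profit-interest units total 67.
Blended shares (20% capital contributed + 80% profit-interest units): Marchetti 0.0841; Halvorsen 0.2622; Tam 0.2158; Andrade 0.2411; Lindqvist 0.1290; Quinlan 0.0679.
Pro-rata amounts: Marchetti 606,062.88; Halvorsen 1,889,724.71; Tam 1,555,210.47; Andrade 1,737,445.63; Lindqvist 929,469.87; Quinlan 489,386.45.
Rounded to nearest $50: Marchetti $606,050; Halvorsen $1,889,700; Tam $1,555,200; Andrade $1,737,450; Lindqvist $929,450; Quinlan $489,400. Sum = $7,207,250.
Difference $7,207,300 − $7,207,250 = +$50 applied to largest allocation (Halvorsen): Halvorsen becomes $1,889,750.

Marchetti: $606,050 | Halvorsen: $1,889,750 | Tam: $1,555,200 | Andrade: $1,737,450 | Lindqvist: $929,450 | Quinlan: $489,400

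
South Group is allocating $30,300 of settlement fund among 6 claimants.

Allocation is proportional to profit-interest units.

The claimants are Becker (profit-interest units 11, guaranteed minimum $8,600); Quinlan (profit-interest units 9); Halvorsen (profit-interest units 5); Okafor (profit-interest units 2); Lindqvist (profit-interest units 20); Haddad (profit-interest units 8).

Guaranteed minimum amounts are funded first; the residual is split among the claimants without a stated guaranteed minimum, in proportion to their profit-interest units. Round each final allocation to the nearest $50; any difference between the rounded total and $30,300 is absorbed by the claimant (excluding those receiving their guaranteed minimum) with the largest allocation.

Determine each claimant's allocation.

Fund the minimums — Becker $8,600. Balance $21,700.
Balance split over remaining profit-interest units 44: Quinlan 4,438.64 → $4,450; Halvorsen 2,465.91 → $2,450; Okafor 986.36 → $1,000; Lindqvist 9,863.64 → $9,850; Haddad 3,945.45 → $3,950.

Becker: $8,600 | Quinlan: $4,450 | Halvorsen: $2,450 | Okafor: $1,000 | Lindqvist: $9,850 | Haddad: $3,950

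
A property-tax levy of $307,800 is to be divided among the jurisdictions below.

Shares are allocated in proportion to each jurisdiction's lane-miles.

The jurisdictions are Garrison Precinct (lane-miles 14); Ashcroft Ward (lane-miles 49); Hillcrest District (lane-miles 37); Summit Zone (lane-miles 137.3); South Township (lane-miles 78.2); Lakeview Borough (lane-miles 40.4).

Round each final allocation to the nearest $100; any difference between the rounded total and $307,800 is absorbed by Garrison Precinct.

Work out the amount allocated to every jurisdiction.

Garrison Precinct: $12,200 | Ashcroft Ward: $42,400 | Hillcrest District: $32,000 | Summit Zone: $118,700 | South Township: $67,600 | Lakeview Borough: $34,900

Combined lane-miles = 355.9.
Pro-rata amounts: Garrison Precinct 14/355.9 × $307,800 = 12,107.90; Ashcroft Ward 49/355.9 × $307,800 = 42,377.63; Hillcrest District 37/355.9 × $307,800 = 31,999.44; Summit Zone 137.3/355.9 × $307,800 = 118,743.86; South Township 78.2/355.9 × $307,800 = 67,631.24; Lakeview Borough 40.4/355.9 × $307,800 = 34,939.93.
At nearest $100: Garrison Precinct $12,100; Ashcroft Ward $42,400; Hillcrest District $32,000; Summit Zone $118,700; South Township $67,600; Lakeview Borough $34,900. Sum = $307,700.
Difference $307,800 − $307,700 = +$100 applied to Garrison Precinct: Garrison Precinct becomes $12,200.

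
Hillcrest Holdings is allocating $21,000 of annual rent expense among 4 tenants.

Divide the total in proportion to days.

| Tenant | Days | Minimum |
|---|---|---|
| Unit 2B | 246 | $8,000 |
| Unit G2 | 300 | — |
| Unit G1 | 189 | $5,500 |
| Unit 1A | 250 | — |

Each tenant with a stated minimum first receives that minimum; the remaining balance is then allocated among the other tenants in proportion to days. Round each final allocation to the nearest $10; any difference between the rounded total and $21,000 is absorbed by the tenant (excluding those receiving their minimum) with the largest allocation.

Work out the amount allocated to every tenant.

Minimums first: Unit 2B $8,000; Unit G1 $5,500. Remaining pool $7,500.
Remaining pool split over remaining days 550: Unit G2 4,090.91 → $4,090; Unit 1A 3,409.09 → $3,410.

Unit 2B: $8,000; Unit G2: $4,090; Unit G1: $5,500; Unit 1A: $3,410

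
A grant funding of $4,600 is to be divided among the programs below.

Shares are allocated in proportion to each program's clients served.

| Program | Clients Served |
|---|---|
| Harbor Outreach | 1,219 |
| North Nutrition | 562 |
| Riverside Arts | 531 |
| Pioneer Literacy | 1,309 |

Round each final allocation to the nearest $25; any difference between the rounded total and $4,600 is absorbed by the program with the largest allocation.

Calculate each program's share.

Total clients served = 3,621.
Proportional shares: Harbor Outreach 1,219/3,621 × $4,600 = 1,548.58; North Nutrition 562/3,621 × $4,600 = 713.95; Riverside Arts 531/3,621 × $4,600 = 674.57; Pioneer Literacy 1,309/3,621 × $4,600 = 1,662.91.
Rounded to nearest $25: Harbor Outreach $1,550; North Nutrition $725; Riverside Arts $675; Pioneer Literacy $1,675. Sum = $4,625.
Difference $4,600 − $4,625 = −$25 applied to largest allocation (Pioneer Literacy): Pioneer Literacy becomes $1,650.

Harbor Outreach: $1,550 | North Nutrition: $725 | Riverside Arts: $675 | Pioneer Literacy: $1,650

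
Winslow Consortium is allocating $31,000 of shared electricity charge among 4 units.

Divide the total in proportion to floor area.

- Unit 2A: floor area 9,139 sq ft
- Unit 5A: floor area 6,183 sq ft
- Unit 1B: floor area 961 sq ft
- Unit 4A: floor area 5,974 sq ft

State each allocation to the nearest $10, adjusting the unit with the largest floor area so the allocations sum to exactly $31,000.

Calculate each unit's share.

Unit 2A: $12,730 | Unit 5A: $8,610 | Unit 1B: $1,340 | Unit 4A: $8,320

Combined floor area = 9,139 + 6,183 + 961 + 5,974 = 22,257.
Unrounded shares: Unit 2A 12,728.98; Unit 5A 8,611.81; Unit 1B 1,338.50; Unit 4A 8,320.71.
After rounding ($10): Unit 2A $12,730; Unit 5A $8,610; Unit 1B $1,340; Unit 4A $8,320. Sum = $31,000.
Rounded total matches; no reconciliation needed.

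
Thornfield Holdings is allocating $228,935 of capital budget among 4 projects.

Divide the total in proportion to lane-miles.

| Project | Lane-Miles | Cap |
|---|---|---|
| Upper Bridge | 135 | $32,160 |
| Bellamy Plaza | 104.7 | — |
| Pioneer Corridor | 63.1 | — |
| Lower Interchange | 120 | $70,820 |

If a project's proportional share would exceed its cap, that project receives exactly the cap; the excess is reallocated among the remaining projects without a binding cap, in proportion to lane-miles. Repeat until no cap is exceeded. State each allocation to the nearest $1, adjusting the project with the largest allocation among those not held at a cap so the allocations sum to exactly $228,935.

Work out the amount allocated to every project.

Total lane-miles = 422.8.
Proportional shares (ignoring caps): Upper Bridge 73,098.92; Bellamy Plaza 56,692.28; Pioneer Corridor 34,166.98; Lower Interchange 64,976.82.
Cap binds for Upper Bridge ($32,160); residual $196,775 reallocated over remaining lane-miles 287.8.
Cap binds for Lower Interchange ($70,820); residual $125,955 reallocated over remaining lane-miles 167.8.
Shares after redistribution: Bellamy Plaza 78,590.52 → $78,591; Pioneer Corridor 47,364.48 → $47,364.

Upper Bridge: $32,160 | Bellamy Plaza: $78,591 | Pioneer Corridor: $47,364 | Lower Interchange: $70,820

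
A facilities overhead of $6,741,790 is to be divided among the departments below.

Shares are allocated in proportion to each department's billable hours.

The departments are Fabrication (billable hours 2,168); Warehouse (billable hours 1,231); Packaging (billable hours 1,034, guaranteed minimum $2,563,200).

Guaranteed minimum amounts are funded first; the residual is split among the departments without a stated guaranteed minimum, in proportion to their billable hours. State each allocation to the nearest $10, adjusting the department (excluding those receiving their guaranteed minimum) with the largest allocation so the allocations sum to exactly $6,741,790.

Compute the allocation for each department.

Fabrication: $2,665,250; Warehouse: $1,513,340; Packaging: $2,563,200

Minimums first: Packaging $2,563,200. Remaining pool $4,178,590.
Remaining pool split over remaining billable hours 3,399: Fabrication 2,665,249.52 → $2,665,250; Warehouse 1,513,340.48 → $1,513,340.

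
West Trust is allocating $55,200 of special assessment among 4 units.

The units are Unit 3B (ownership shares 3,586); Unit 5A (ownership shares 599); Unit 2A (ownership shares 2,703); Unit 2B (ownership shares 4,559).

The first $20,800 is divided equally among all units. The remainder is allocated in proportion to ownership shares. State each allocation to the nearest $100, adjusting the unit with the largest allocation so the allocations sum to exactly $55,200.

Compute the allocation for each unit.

Unit 3B: $16,000 · Unit 5A: $7,000 · Unit 2A: $13,300 · Unit 2B: $18,900

$20,800 shared equally gives $5,200 per unit.
Remainder $34,400 by ownership shares (total 11,447): Unit 3B 10,776.48 → $10,800; Unit 5A 1,800.09 → $1,800; Unit 2A 8,122.93 → $8,100; Unit 2B 13,700.50 → $13,700.
Totals: Unit 3B $5,200 + $10,800 = $16,000; Unit 5A $5,200 + $1,800 = $7,000; Unit 2A $5,200 + $8,100 = $13,300; Unit 2B $5,200 + $13,700 = $18,900.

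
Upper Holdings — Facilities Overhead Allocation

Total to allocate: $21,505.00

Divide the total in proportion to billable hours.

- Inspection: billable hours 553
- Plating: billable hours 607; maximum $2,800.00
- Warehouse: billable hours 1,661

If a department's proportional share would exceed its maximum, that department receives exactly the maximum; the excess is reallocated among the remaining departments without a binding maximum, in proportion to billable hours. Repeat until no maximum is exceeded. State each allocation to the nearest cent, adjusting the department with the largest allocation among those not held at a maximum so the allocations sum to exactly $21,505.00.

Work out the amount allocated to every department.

Sum of billable hours: 2,821.
Pro-rata shares before constraints: Inspection 4,215.6203; Plating 4,627.2722; Warehouse 12,662.1074.
Cap binds for Plating ($2,800.00); remaining pool $18,705.00 reallocated over remaining billable hours 2,214.
Remaining shares: Inspection 4,672.0257 → $4,672.03; Warehouse 14,032.9743 → $14,032.97.

Inspection: $4,672.03 · Plating: $2,800.00 · Warehouse: $14,032.97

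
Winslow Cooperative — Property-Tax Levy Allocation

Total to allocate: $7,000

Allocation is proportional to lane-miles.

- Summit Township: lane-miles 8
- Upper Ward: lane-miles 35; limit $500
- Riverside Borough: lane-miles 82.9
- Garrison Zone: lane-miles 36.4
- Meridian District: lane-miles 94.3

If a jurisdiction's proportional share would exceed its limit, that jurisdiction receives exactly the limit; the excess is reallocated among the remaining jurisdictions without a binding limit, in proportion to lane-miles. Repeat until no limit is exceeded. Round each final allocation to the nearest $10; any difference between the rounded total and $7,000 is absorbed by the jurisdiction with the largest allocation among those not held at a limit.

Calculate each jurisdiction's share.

Lane-miles total: 256.6.
Proportional shares (ignoring caps): Summit Township 218.24; Upper Ward 954.79; Riverside Borough 2,261.50; Garrison Zone 992.99; Meridian District 2,572.49.
Held at cap: Upper Ward ($500); balance $6,500 reallocated over remaining lane-miles 221.6.
Shares after redistribution: Summit Township 234.66 → $230; Riverside Borough 2,431.63 → $2,430; Garrison Zone 1,067.69 → $1,070; Meridian District 2,766.02 → $2,770.

Summit Township: $230 | Upper Ward: $500 | Riverside Borough: $2,430 | Garrison Zone: $1,070 | Meridian District: $2,770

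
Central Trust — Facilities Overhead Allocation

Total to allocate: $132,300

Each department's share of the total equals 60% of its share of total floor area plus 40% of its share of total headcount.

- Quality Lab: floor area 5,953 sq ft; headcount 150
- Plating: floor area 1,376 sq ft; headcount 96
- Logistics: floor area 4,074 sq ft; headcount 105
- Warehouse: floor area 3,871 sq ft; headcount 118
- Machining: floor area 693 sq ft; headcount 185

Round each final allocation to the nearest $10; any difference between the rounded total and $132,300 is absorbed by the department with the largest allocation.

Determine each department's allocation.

Totals — floor area 15,967, headcount 654.
Combined weights (60% floor area + 40% headcount): Quality Lab 0.3154; Plating 0.1104; Logistics 0.2173; Warehouse 0.2176; Machining 0.1392.
Unrounded shares: Quality Lab 41,732.98; Plating 14,608.86; Logistics 28,750.24; Warehouse 28,792.95; Machining 18,414.98.
After rounding ($10): Quality Lab $41,730; Plating $14,610; Logistics $28,750; Warehouse $28,790; Machining $18,410. Sum = $132,290.
Difference $132,300 − $132,290 = +$10 applied to largest allocation (Quality Lab): Quality Lab becomes $41,740.

Quality Lab: $41,740 | Plating: $14,610 | Logistics: $28,750 | Warehouse: $28,790 | Machining: $18,410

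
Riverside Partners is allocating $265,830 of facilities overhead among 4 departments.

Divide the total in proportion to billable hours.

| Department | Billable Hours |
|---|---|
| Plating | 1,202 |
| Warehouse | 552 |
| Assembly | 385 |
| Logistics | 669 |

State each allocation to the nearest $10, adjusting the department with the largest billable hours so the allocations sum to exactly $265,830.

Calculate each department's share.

Sum of billable hours: 1,202 + 552 + 385 + 669 = 2,808.
Pro-rata amounts: Plating 113,791.90; Warehouse 52,257.18; Assembly 36,447.49; Logistics 63,333.43.
At nearest $10: Plating $113,790; Warehouse $52,260; Assembly $36,450; Logistics $63,330. Sum = $265,830.
Rounded total matches; no reconciliation needed.

Plating: $113,790 · Warehouse: $52,260 · Assembly: $36,450 · Logistics: $63,330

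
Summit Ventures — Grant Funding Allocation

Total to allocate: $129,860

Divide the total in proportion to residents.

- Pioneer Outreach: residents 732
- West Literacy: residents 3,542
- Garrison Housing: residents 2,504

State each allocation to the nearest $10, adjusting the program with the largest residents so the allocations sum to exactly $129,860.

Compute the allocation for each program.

Sum of residents: 6,778.
Proportional shares: Pioneer Outreach 732/6,778 × $129,860 = 14,024.42; West Literacy 3,542/6,778 × $129,860 = 67,861.33; Garrison Housing 2,504/6,778 × $129,860 = 47,974.25.
Rounded to nearest $10: Pioneer Outreach $14,020; West Literacy $67,860; Garrison Housing $47,970. Sum = $129,850.
Difference $129,860 − $129,850 = +$10 applied to largest residents (West Literacy): West Literacy becomes $67,870.

Pioneer Outreach: $14,020 · West Literacy: $67,870 · Garrison Housing: $47,970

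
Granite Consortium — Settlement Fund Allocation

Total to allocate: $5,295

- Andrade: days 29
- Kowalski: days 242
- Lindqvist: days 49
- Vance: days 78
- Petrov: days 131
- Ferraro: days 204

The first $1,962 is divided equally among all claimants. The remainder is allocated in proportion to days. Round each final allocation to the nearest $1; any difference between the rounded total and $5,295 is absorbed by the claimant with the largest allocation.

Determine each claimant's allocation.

Andrade: $459 · Kowalski: $1,426 · Lindqvist: $550 · Vance: $682 · Petrov: $923 · Ferraro: $1,255

First tranche $1,962 split equally: $327 each.
Remainder $3,333 by days (total 733): Andrade 131.86 → $132; Kowalski 1,100.39 → $1,100; Lindqvist 222.81 → $223; Vance 354.67 → $355; Petrov 595.67 → $596; Ferraro 927.60 → $928.
Rounding difference −$1 on remainder applied to Kowalski.
Totals: Andrade $327 + $132 = $459; Kowalski $327 + $1,099 = $1,426; Lindqvist $327 + $223 = $550; Vance $327 + $355 = $682; Petrov $327 + $596 = $923; Ferraro $327 + $928 = $1,255.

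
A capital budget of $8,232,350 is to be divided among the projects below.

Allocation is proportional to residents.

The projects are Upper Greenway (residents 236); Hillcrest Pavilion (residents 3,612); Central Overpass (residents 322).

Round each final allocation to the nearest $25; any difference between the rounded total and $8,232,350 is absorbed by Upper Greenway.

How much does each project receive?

Total residents = 4,170.
Pro-rata amounts: Upper Greenway 236/4,170 × $8,232,350 = 465,907.58; Hillcrest Pavilion 3,612/4,170 × $8,232,350 = 7,130,754.96; Central Overpass 322/4,170 × $8,232,350 = 635,687.46.
After rounding ($25): Upper Greenway $465,900; Hillcrest Pavilion $7,130,750; Central Overpass $635,675. Sum = $8,232,325.
Difference $8,232,350 − $8,232,325 = +$25 applied to Upper Greenway: Upper Greenway becomes $465,925.

Upper Greenway: $465,925; Hillcrest Pavilion: $7,130,750; Central Overpass: $635,675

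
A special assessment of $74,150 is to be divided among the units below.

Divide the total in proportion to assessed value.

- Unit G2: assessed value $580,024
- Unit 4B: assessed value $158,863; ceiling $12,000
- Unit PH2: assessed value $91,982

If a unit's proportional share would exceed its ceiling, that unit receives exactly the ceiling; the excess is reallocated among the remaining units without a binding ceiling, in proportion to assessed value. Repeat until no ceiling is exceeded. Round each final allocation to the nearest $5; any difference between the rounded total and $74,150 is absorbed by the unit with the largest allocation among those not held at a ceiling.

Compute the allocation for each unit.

Combined assessed value = 830,869.
Pro-rata shares before constraints: Unit G2 51,763.61; Unit 4B 14,177.56; Unit PH2 8,208.83.
Held at cap: Unit 4B ($12,000); balance $62,150 reallocated over remaining assessed value 672,006.
Shares after redistribution: Unit G2 53,643.11 → $53,645; Unit PH2 8,506.89 → $8,505.

Unit G2: $53,645 | Unit 4B: $12,000 | Unit PH2: $8,505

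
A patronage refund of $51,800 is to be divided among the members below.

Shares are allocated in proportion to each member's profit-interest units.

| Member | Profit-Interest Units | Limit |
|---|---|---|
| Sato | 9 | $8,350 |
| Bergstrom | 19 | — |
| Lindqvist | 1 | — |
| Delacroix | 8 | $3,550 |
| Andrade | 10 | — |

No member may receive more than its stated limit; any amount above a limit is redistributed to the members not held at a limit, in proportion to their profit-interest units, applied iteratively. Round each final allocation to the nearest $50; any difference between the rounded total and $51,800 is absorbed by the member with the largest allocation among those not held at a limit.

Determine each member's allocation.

Sato: $8,350 | Bergstrom: $25,250 | Lindqvist: $1,350 | Delacroix: $3,550 | Andrade: $13,300

Total profit-interest units = 47.
Unconstrained shares: Sato 9,919.15; Bergstrom 20,940.43; Lindqvist 1,102.13; Delacroix 8,817.02; Andrade 11,021.28.
Capped: Sato ($8,350), Delacroix ($3,550); residual $39,900 reallocated over remaining profit-interest units 30.
Shares after redistribution: Bergstrom 25,270.00 → $25,250; Lindqvist 1,330.00 → $1,350; Andrade 13,300.00 → $13,300.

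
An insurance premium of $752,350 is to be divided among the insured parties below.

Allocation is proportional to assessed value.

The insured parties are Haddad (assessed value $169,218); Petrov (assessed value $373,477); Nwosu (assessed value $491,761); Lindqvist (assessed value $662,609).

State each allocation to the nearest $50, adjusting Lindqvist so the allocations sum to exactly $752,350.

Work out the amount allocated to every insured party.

Assessed value total: 1,697,065.
Raw shares: Haddad 169,218/1,697,065 × $752,350 = 75,018.44; Petrov 373,477/1,697,065 × $752,350 = 165,571.40; Nwosu 491,761/1,697,065 × $752,350 = 218,009.56; Lindqvist 662,609/1,697,065 × $752,350 = 293,750.61.
At nearest $50: Haddad $75,000; Petrov $165,550; Nwosu $218,000; Lindqvist $293,750. Sum = $752,300.
Difference $752,350 − $752,300 = +$50 applied to Lindqvist: Lindqvist becomes $293,800.

Haddad: $75,000; Petrov: $165,550; Nwosu: $218,000; Lindqvist: $293,800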